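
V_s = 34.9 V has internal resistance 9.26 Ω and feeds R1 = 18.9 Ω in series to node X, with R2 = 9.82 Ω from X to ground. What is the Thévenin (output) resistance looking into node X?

R_th ≈ 7.28 Ω

R1' = 9.26 + 18.9 = 28.16 Ω (source resistance + R1).
Zeroing V_s shorts the top of R1' to ground, so R_th = R1' ‖ R2 = 7.281 Ω.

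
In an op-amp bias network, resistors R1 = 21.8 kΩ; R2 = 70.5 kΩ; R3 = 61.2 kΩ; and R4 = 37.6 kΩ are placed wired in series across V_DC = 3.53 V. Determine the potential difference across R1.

V ≈ 0.403 V

Total series resistance ΣR = 21.8 + 70.5 + 61.2 + 37.6 = 191.1 kΩ.
Voltage divider: V = V_DC · (21.80 / 191.1) = 3.53 × 0.1141 = 0.4027 V.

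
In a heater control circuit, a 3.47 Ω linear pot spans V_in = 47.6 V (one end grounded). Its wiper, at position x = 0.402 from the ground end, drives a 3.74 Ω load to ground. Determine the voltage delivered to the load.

Lower segment x·R_p = 1.395 Ω; upper segment (1−x)·R_p = 2.075 Ω.
Lower segment in parallel with the load: 1.395 ‖ 3.74 = 1.016 Ω.
Loaded-divider output: V_out = 47.6 × 0.3287 = 15.65 V.

V_out ≈ 15.6 V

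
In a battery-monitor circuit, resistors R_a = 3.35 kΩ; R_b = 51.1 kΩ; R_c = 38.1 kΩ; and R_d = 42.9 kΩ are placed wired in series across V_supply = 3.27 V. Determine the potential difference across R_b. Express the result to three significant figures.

V ≈ 1.23 V

Series total: ΣR = 3.35 + 51.1 + 38.1 + 42.9 = 135.4 kΩ.
Voltage divider: V = V_supply · (51.10 / 135.4) = 3.27 × 0.3773 = 1.234 V.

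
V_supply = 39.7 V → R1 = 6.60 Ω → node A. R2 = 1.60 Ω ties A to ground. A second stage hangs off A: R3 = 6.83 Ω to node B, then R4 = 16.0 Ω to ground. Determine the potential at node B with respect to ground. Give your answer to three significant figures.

V_B ≈ 5.14 V

The second stage (R3 + R4 = 22.83 Ω) loads node A in parallel with R2.
Effective lower resistance at A: R2 ‖ 22.83 = 1.495 Ω.
So V_A = 39.7 × 0.1847 = 7.333 V.
Then the unloaded second divider: V_B = V_A × R4/(R3+R4) = 7.333 × 0.7008 = 5.139 V.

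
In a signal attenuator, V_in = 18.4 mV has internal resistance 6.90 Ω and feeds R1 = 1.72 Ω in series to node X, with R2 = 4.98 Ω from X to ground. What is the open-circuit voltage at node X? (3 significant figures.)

R1' = 6.90 + 1.72 = 8.620 Ω (source resistance + R1).
Open-circuit (no load on X): V_th = V_in · R2/(R1' + R2) = 18.4 × 4.98/(8.620 + 4.98) = 6.738 mV.

V_th ≈ 6.74 mV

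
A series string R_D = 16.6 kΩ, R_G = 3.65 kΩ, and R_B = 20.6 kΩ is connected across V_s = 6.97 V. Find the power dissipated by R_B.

The common current is I = 6.97/40.85 = 0.1706 mA.
P = I²R = 0.02911 × 20.6 = 0.5997 mW.

P ≈ 0.600 mW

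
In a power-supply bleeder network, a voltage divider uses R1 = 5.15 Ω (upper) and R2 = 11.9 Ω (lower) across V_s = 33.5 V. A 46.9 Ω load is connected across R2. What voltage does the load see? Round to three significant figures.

First combine the lower leg with the load: R2 ‖ R_L = 9.492 Ω.
Now apply the divider: V_out = 33.5 × 0.6483 = 21.72 V.
(Unloaded it would be 23.4 V; the load pulls it down.)

V_out ≈ 21.7 V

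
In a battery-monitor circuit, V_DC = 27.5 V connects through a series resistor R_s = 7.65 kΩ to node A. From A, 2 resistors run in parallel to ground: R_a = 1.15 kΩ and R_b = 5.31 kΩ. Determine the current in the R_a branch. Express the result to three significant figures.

I ≈ 2.63 mA

Combine the parallel branches: R_p = (1/1.15 + 1/5.31)⁻¹ = 0.9453 kΩ.
V_A = 27.5 × 0.9453/8.595 = 3.024 V.
I(R_a) = V_A / R_a = 3.024/1.15 = 2.630 mA.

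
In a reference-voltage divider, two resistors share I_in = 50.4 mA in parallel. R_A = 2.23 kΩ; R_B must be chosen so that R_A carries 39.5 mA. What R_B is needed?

Two-branch current divider: I_A = I_in · R_B/(R_A + R_B).
39.5/50.4 = R_B/(R_A + R_B) → R_B = R_A · (0.7837)/(1 − 0.7837) = 2.23 × 3.624 = 8.081 kΩ.

R_B ≈ 8.08 kΩ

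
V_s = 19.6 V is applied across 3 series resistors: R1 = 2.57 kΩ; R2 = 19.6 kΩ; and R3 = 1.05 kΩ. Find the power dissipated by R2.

P ≈ 14.0 mW

ΣR = 23.22 kΩ → I = 19.6/23.22 = 0.8441 mA.
P(R2) = I²·R2 = (0.8441)² × 19.6 = 13.97 mW.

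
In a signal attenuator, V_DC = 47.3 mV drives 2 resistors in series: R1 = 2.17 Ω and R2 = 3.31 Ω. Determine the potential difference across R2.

ΣR = 2.17 + 3.31 = 5.480 Ω.
V = V_DC · R/ΣR = 47.3 × 0.6040 = 28.57 mV.

V ≈ 28.6 mV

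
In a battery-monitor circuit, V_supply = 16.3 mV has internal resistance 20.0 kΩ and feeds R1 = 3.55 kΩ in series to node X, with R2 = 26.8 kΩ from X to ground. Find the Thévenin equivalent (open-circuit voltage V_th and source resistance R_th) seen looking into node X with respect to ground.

V_th ≈ 8.68 mV, R_th ≈ 12.5 kΩ

R1' = 20.0 + 3.55 = 23.55 kΩ (source resistance + R1).
Open-circuit (no load on X): V_th = V_supply · R2/(R1' + R2) = 16.3 × 26.8/(23.55 + 26.8) = 8.676 mV.
Looking into X with the source shorted: R_th = R1'·R2/(R1'+R2) = 23.55 × 26.8/50.35 = 12.54 kΩ.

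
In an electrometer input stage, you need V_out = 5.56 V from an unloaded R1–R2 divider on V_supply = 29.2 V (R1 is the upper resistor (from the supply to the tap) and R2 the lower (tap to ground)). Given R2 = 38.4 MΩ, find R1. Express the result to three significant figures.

R1 ≈ 163 MΩ

V_out/V_supply = R2/(R1+R2) = 0.1904.
Rearranging, R1 = R2·(1−k)/k = 38.4 × 4.252 = 163.3 MΩ.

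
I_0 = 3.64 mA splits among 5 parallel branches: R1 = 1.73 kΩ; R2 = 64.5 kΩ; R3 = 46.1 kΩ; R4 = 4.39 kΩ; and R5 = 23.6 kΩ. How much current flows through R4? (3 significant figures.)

ΣG = 1/1.73 + 1/64.5 + 1/46.1 + 1/4.39 + 1/23.6 = 0.8854.
Current divider: I(R4) = I_0 · G_k/ΣG = 3.64 × (0.2278/0.8854) = 3.64 × 0.2573 = 0.9365 mA.

I ≈ 0.936 mA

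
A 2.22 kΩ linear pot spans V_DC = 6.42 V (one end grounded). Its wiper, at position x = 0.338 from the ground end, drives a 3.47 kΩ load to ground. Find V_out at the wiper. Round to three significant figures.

The pot divides into 1.470 kΩ above the wiper and 0.7504 kΩ below.
R_L loads the lower segment: effective lower R = 0.6169 kΩ.
V_out = 6.42 × 0.6169/(1.470 + 0.6169) = 1.898 V.
(Unloaded: V_out = x·V_DC = 2.17 V.)

V_out ≈ 1.90 V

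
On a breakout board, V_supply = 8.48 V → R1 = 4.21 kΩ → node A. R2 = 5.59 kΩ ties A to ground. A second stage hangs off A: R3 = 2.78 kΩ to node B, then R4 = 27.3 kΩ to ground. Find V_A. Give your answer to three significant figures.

Looking into the second stage from A: R3 + R4 = 30.08 kΩ appears in parallel with R2.
Effective lower resistance at A: R2 ‖ 30.08 = 4.714 kΩ.
V_A = 8.48 × 4.714/(4.21 + 4.714) = 4.479 V.

V_A ≈ 4.48 V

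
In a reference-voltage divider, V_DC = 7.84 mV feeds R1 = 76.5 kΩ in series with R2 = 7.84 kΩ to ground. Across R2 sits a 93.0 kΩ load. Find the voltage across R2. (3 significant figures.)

V_out ≈ 0.677 mV

The load sits in parallel with R2, giving an effective lower resistance R2' = R2·R_L/(R2+R_L) = 7.230 kΩ.
Voltage divider with the loaded lower leg: V_out = 7.84 × 7.230/(76.5 + 7.230) = 7.84 × 0.08635 = 0.6770 mV.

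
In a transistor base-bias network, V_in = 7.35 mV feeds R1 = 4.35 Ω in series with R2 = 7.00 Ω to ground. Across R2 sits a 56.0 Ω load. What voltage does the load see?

The load sits in parallel with R2, giving an effective lower resistance R2' = R2·R_L/(R2+R_L) = 6.222 Ω.
Then V_out = V_in · R2'/(R1 + R2') = 7.35 × 6.222/10.57 = 4.326 mV.
(Unloaded it would be 4.53 mV; the load pulls it down.)

V_out ≈ 4.33 mV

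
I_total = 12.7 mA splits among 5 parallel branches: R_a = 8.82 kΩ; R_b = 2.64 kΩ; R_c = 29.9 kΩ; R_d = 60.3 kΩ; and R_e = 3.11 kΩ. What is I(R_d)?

ΣG = 1/8.82 + 1/2.64 + 1/29.9 + 1/60.3 + 1/3.11 = 0.8637.
Current divider: I(R_d) = I_total · G_k/ΣG = 12.7 × (0.01658/0.8637) = 12.7 × 0.01920 = 0.2438 mA.

I ≈ 0.244 mA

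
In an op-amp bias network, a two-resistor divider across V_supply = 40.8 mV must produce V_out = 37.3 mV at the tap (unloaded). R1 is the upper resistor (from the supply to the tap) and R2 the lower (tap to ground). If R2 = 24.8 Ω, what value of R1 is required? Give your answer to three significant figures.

R1 ≈ 2.33 Ω

V_out/V_supply = R2/(R1+R2) = 0.9142.
R1 = R2·(1/k − 1) = 24.8 × 0.09383 = 2.327 Ω.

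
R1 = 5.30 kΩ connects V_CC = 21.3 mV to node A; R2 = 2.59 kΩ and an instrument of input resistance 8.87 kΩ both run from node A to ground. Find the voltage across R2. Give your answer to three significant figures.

V_out ≈ 5.85 mV

R2 ‖ R_L = (2.59 × 8.87)/(2.59 + 8.87) = 2.005 kΩ.
Then V_out = V_CC · R2'/(R1 + R2') = 21.3 × 2.005/7.305 = 5.845 mV.
(Unloaded it would be 6.99 mV; the load pulls it down.)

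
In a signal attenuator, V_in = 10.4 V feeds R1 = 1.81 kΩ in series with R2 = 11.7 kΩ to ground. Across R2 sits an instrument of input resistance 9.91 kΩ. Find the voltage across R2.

The load sits in parallel with R2, giving an effective lower resistance R2' = R2·R_L/(R2+R_L) = 5.365 kΩ.
Then V_out = V_in · R2'/(R1 + R2') = 10.4 × 5.365/7.175 = 7.777 V.

V_out ≈ 7.78 V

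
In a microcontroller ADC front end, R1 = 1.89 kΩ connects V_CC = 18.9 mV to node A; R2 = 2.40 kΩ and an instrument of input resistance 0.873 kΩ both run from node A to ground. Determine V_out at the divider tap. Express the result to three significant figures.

V_out ≈ 4.78 mV

The load sits in parallel with R2, giving an effective lower resistance R2' = R2·R_L/(R2+R_L) = 0.6401 kΩ.
Then V_out = V_CC · R2'/(R1 + R2') = 18.9 × 0.6401/2.530 = 4.782 mV.
(Unloaded it would be 10.6 mV; the load pulls it down.)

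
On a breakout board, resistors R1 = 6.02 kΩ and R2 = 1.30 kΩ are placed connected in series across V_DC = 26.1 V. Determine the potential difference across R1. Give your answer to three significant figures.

V ≈ 21.5 V

Series total: ΣR = 6.02 + 1.30 = 7.320 kΩ.
Voltage divider: V = V_DC · (6.020 / 7.320) = 26.1 × 0.8224 = 21.46 V.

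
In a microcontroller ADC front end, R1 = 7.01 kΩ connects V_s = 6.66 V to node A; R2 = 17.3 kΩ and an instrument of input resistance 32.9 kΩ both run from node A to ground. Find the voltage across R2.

The load sits in parallel with R2, giving an effective lower resistance R2' = R2·R_L/(R2+R_L) = 11.34 kΩ.
Then V_out = V_s · R2'/(R1 + R2') = 6.66 × 11.34/18.35 = 4.116 V.
(Unloaded it would be 4.74 V; the load pulls it down.)

V_out ≈ 4.12 V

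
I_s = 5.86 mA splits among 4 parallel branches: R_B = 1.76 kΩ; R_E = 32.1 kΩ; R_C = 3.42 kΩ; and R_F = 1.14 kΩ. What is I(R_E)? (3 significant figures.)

I ≈ 0.103 mA

ΣG = 1/1.76 + 1/32.1 + 1/3.42 + 1/1.14 = 1.769.
By the current-divider rule, I = I_s · G_k/ΣG = 5.86 × 0.01761 = 0.1032 mA.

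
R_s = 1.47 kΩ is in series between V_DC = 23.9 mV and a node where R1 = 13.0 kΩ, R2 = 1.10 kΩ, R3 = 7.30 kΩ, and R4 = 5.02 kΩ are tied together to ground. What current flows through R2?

Equivalent of the parallel group: R_p = 0.7563 kΩ.
V_A = 23.9 × 0.7563/2.226 = 8.119 mV.
I(R2) = V_A / R2 = 8.119/1.10 = 7.381 µA.
(Check via current divider: I_total = 10.74 µA; share G_k/ΣG = 0.6876 → same result.)

I ≈ 7.38 µA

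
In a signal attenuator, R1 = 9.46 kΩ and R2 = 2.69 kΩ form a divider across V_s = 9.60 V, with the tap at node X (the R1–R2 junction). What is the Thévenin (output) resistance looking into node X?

R_th ≈ 2.09 kΩ

Zeroing V_s shorts the top of R1 to ground, so R_th = R1 ‖ R2 = 2.094 kΩ.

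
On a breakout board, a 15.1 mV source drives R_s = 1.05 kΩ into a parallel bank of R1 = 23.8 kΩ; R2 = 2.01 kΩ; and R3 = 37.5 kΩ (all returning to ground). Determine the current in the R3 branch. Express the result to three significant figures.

Parallel bank: R_p = 1/(1/23.8 + 1/2.01 + 1/37.5) = 1.766 kΩ.
V_A = 15.1 × 1.766/2.816 = 9.470 mV.
I(R3) = V_A / R3 = 9.470/37.5 = 0.2525 µA.
(Equivalently: I_total = 5.362 µA, then current-divider fraction G_k/ΣG = 0.04710.)

I ≈ 0.253 µA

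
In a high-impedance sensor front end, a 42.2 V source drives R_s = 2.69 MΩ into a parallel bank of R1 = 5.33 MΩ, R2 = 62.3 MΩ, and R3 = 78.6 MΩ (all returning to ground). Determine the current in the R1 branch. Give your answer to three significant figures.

Combine the parallel branches: R_p = (1/5.33 + 1/62.3 + 1/78.6)⁻¹ = 4.621 MΩ.
Node voltage V_A = V_s · R_p/(R_s + R_p) = 42.2 × 0.6321 = 26.67 V.
I(R1) = V_A / R1 = 26.67/5.33 = 5.004 µA.
(Check via current divider: I_total = 5.772 µA; share G_k/ΣG = 0.8670 → same result.)

I ≈ 5.00 µA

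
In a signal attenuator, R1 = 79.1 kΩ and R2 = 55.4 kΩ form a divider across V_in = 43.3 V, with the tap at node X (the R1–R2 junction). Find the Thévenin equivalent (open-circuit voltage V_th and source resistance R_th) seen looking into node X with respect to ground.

V_th ≈ 17.8 V, R_th ≈ 32.6 kΩ

Open-circuit (no load on X): V_th = V_in · R2/(R1 + R2) = 43.3 × 55.4/(79.10 + 55.4) = 17.84 V.
With V_in suppressed (replaced by a short), R_th = R1 ‖ R2 = (79.10 × 55.4)/(79.10 + 55.4) = 32.58 kΩ.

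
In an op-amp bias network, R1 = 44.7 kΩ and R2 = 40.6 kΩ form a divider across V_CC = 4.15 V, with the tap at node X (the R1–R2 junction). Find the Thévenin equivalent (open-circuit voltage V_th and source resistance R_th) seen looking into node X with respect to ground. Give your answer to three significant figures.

V_th ≈ 1.98 V, R_th ≈ 21.3 kΩ

V_th is the unloaded tap voltage: V_CC · R2/(R1+R2) = 4.15 × 0.4760 = 1.975 V.
Zeroing V_CC shorts the top of R1 to ground, so R_th = R1 ‖ R2 = 21.28 kΩ.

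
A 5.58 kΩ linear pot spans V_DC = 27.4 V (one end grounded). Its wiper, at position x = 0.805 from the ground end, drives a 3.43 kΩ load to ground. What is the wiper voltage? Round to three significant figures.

V_out ≈ 17.6 V

Split the track: R_lower = x·R_p = 4.492 kΩ, R_upper = (1−x)·R_p = 1.088 kΩ.
R_L loads the lower segment: effective lower R = 1.945 kΩ.
V_out = 27.4 × 1.945/(1.088 + 1.945) = 17.57 V.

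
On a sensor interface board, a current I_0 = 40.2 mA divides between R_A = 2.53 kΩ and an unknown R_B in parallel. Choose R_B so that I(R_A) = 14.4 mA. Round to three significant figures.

R_B ≈ 1.41 kΩ

Two-branch current divider: I_A = I_0 · R_B/(R_A + R_B).
With f = 0.3582, R_B = R_A · f/(1−f) = 2.53 × 0.5581 = 1.412 kΩ.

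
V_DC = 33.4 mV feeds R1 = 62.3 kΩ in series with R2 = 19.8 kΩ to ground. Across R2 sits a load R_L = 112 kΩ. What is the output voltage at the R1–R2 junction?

R2 ‖ R_L = (19.8 × 112)/(19.8 + 112) = 16.83 kΩ.
Voltage divider with the loaded lower leg: V_out = 33.4 × 16.83/(62.3 + 16.83) = 33.4 × 0.2126 = 7.102 mV.
(Unloaded it would be 8.06 mV; the load pulls it down.)

V_out ≈ 7.10 mV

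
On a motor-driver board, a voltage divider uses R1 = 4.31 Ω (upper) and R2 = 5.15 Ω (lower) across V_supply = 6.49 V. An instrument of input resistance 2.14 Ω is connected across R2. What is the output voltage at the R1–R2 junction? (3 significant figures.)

The load sits in parallel with R2, giving an effective lower resistance R2' = R2·R_L/(R2+R_L) = 1.512 Ω.
Voltage divider with the loaded lower leg: V_out = 6.49 × 1.512/(4.31 + 1.512) = 6.49 × 0.2597 = 1.685 V.

V_out ≈ 1.69 V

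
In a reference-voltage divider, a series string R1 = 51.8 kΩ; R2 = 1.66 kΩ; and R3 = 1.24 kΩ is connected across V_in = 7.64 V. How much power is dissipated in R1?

P ≈ 1.01 mW

ΣR = 54.70 kΩ → I = 7.64/54.70 = 0.1397 mA.
P(R1) = I²·R1 = (0.1397)² × 51.8 = 1.011 mW.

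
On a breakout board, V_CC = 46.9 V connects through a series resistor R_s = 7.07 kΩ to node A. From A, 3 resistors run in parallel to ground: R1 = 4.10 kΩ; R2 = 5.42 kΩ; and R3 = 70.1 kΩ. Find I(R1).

I ≈ 2.77 mA

Combine the parallel branches: R_p = (1/4.10 + 1/5.42 + 1/70.1)⁻¹ = 2.259 kΩ.
V_A = 46.9 × 2.259/9.329 = 11.36 V.
Branch current I = V_A/R1 = 11.36/4.10 = 2.770 mA.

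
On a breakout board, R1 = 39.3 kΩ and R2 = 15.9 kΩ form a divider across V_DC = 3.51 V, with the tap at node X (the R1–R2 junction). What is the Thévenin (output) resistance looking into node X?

Zeroing V_DC shorts the top of R1 to ground, so R_th = R1 ‖ R2 = 11.32 kΩ.

R_th ≈ 11.3 kΩ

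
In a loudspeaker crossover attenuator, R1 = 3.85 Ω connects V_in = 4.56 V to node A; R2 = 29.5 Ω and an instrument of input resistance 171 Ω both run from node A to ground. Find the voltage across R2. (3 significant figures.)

R2 ‖ R_L = (29.5 × 171)/(29.5 + 171) = 25.16 Ω.
Voltage divider with the loaded lower leg: V_out = 4.56 × 25.16/(3.85 + 25.16) = 4.56 × 0.8673 = 3.955 V.
(Unloaded it would be 4.03 V; the load pulls it down.)

V_out ≈ 3.95 V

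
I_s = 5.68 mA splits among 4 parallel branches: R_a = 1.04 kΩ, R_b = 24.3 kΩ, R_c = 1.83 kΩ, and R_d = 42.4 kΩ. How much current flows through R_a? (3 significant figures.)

Total conductance ΣG = 1/1.04 + 1/24.3 + 1/1.83 + 1/42.4 = 1.573 (units of 1/kΩ).
Current divider: I(R_a) = I_s · G_k/ΣG = 5.68 × (0.9615/1.573) = 5.68 × 0.6114 = 3.473 mA.

I ≈ 3.47 mA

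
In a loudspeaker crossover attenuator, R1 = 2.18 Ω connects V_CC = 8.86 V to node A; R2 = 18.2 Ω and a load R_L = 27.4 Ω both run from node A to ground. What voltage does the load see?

R2 ‖ R_L = (18.2 × 27.4)/(18.2 + 27.4) = 10.94 Ω.
Voltage divider with the loaded lower leg: V_out = 8.86 × 10.94/(2.18 + 10.94) = 8.86 × 0.8338 = 7.387 V.

V_out ≈ 7.39 V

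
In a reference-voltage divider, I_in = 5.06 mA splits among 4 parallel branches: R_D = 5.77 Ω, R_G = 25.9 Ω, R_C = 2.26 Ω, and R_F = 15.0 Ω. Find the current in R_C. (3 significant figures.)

I ≈ 3.11 mA

ΣG = 1/5.77 + 1/25.9 + 1/2.26 + 1/15.0 = 0.7211.
R_C takes the fraction G_k/ΣG = 0.4425/0.7211 = 0.6136, so I = 5.06 × 0.6136 = 3.105 mA.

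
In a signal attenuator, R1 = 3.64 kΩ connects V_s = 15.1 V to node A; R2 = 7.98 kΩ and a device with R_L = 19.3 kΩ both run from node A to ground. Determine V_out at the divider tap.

R2 ‖ R_L = (7.98 × 19.3)/(7.98 + 19.3) = 5.646 kΩ.
Voltage divider with the loaded lower leg: V_out = 15.1 × 5.646/(3.64 + 5.646) = 15.1 × 0.6080 = 9.181 V.

V_out ≈ 9.18 V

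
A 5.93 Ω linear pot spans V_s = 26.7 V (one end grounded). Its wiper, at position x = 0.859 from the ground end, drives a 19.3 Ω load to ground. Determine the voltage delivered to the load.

V_out ≈ 22.1 V

The pot divides into 0.8361 Ω above the wiper and 5.094 Ω below.
(x·R_p) ‖ R_L = 4.030 Ω.
Then V_out = V_s · 4.030/(0.8361 + 4.030) = 22.11 V.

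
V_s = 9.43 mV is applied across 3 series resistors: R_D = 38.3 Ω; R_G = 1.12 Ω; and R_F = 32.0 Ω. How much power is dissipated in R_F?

P ≈ 0.558 µW

The common current is I = 9.43/71.42 = 0.1320 mA.
P(R_F) = I²·R_F = (0.1320)² × 32.0 = 0.5579 µW.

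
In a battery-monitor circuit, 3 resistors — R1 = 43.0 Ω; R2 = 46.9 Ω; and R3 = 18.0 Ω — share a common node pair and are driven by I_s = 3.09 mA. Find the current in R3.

I ≈ 1.71 mA

Conductances: ΣG = 1/43.0 + 1/46.9 + 1/18.0 = 0.1001 (1/Ω).
Current divider: I(R3) = I_s · G_k/ΣG = 3.09 × (0.05556/0.1001) = 3.09 × 0.5548 = 1.714 mA.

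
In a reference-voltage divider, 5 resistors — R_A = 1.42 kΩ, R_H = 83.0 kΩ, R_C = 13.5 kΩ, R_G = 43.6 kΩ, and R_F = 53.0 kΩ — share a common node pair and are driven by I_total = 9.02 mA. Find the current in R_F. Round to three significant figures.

ΣG = 1/1.42 + 1/83.0 + 1/13.5 + 1/43.6 + 1/53.0 = 0.8322.
By the current-divider rule, I = I_total · G_k/ΣG = 9.02 × 0.02267 = 0.2045 mA.

I ≈ 0.205 mA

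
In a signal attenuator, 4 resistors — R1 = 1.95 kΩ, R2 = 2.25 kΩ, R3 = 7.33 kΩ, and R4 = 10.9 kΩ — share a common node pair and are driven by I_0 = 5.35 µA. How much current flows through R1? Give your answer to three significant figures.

ΣG = 1/1.95 + 1/2.25 + 1/7.33 + 1/10.9 = 1.185.
R1 takes the fraction G_k/ΣG = 0.5128/1.185 = 0.4326, so I = 5.35 × 0.4326 = 2.314 µA.

I ≈ 2.31 µA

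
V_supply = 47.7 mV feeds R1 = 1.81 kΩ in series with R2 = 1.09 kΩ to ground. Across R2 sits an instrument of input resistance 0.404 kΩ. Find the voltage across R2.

First combine the lower leg with the load: R2 ‖ R_L = 0.2948 kΩ.
Voltage divider with the loaded lower leg: V_out = 47.7 × 0.2948/(1.81 + 0.2948) = 47.7 × 0.1400 = 6.680 mV.

V_out ≈ 6.68 mV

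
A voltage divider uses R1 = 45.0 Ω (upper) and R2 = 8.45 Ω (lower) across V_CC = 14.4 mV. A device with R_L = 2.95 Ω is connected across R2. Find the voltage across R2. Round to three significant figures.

The load sits in parallel with R2, giving an effective lower resistance R2' = R2·R_L/(R2+R_L) = 2.187 Ω.
Then V_out = V_CC · R2'/(R1 + R2') = 14.4 × 2.187/47.19 = 0.6673 mV.
(Unloaded it would be 2.28 mV; the load pulls it down.)

V_out ≈ 0.667 mV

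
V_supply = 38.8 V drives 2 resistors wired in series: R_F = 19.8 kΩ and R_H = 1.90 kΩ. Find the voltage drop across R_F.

V ≈ 35.4 V

Series total: ΣR = 19.8 + 1.90 = 21.70 kΩ.
By the voltage-divider rule, V = 38.8 × 19.80/21.70 = 35.40 V.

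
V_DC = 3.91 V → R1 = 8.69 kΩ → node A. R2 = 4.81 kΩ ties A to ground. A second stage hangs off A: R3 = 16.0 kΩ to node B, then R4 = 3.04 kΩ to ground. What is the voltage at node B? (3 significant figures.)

Node A sees R2 in parallel with the series input of stage 2, R3 + R4 = 19.04 kΩ.
R2 ‖ (R3+R4) = 3.840 kΩ.
V_A = 3.91 × 3.840/(8.69 + 3.840) = 1.198 V.
V_B = V_A × 0.1597 = 0.1913 V.

V_B ≈ 0.191 V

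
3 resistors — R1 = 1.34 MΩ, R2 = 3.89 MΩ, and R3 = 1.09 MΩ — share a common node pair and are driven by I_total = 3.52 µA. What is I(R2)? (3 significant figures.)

Conductances: ΣG = 1/1.34 + 1/3.89 + 1/1.09 = 1.921 (1/MΩ).
By the current-divider rule, I = I_total · G_k/ΣG = 3.52 × 0.1338 = 0.4711 µA.

I ≈ 0.471 µA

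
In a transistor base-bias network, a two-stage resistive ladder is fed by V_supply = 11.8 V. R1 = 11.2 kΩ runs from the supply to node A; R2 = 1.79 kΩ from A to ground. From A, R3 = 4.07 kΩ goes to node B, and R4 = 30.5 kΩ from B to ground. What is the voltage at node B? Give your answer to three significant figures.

Looking into the second stage from A: R3 + R4 = 34.57 kΩ appears in parallel with R2.
R2 ‖ (R3+R4) = 1.702 kΩ.
First divider: V_A = V_supply · 1.702/(11.2 + 1.702) = 1.557 V.
Then the unloaded second divider: V_B = V_A × R4/(R3+R4) = 1.557 × 0.8823 = 1.373 V.

V_B ≈ 1.37 V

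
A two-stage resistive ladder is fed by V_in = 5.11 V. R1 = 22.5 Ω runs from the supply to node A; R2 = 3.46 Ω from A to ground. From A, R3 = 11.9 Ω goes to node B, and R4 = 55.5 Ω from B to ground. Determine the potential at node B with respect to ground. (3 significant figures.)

V_B ≈ 0.537 V

Node A sees R2 in parallel with the series input of stage 2, R3 + R4 = 67.40 Ω.
R2 ‖ (R3+R4) = 3.291 Ω.
V_A = 5.11 × 3.291/(22.5 + 3.291) = 0.6521 V.
Stage 2 is unloaded, so V_B = V_A · R4/(R3+R4) = 0.6521 × 55.5/67.40 = 0.5369 V.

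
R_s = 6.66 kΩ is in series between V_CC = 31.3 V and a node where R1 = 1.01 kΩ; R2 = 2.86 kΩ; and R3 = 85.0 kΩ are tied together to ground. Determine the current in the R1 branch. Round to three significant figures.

I ≈ 3.10 mA

Combine the parallel branches: R_p = (1/1.01 + 1/2.86 + 1/85.0)⁻¹ = 0.7399 kΩ.
V_A = 31.3 × 0.7399/7.400 = 3.130 V.
I(R1) = V_A / R1 = 3.130/1.01 = 3.099 mA.
(Equivalently: I_total = 4.230 mA, then current-divider fraction G_k/ΣG = 0.7326.)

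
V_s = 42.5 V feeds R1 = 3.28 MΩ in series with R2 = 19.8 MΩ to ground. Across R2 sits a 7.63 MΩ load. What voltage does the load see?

V_out ≈ 26.6 V

First combine the lower leg with the load: R2 ‖ R_L = 5.508 MΩ.
Then V_out = V_s · R2'/(R1 + R2') = 42.5 × 5.508/8.788 = 26.64 V.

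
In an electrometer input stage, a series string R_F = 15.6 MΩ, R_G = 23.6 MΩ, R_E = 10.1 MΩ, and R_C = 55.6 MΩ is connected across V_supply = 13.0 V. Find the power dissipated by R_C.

P ≈ 0.854 µW

The common current is I = 13.0/104.9 = 0.1239 µA.
P(R_C) = I²·R_C = (0.1239)² × 55.6 = 0.8539 µW.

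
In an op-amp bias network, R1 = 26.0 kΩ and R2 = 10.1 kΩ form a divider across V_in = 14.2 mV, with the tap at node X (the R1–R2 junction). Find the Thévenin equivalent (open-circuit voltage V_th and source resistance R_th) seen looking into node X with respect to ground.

V_th ≈ 3.97 mV, R_th ≈ 7.27 kΩ

Open-circuit (no load on X): V_th = V_in · R2/(R1 + R2) = 14.2 × 10.1/(26.00 + 10.1) = 3.973 mV.
Looking into X with the source shorted: R_th = R1·R2/(R1+R2) = 26.00 × 10.1/36.10 = 7.274 kΩ.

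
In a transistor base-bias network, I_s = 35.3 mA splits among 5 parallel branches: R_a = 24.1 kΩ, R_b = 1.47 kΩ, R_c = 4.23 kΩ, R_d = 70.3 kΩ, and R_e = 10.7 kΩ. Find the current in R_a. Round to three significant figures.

I ≈ 1.37 mA

Conductances: ΣG = 1/24.1 + 1/1.47 + 1/4.23 + 1/70.3 + 1/10.7 = 1.066 (1/kΩ).
R_a takes the fraction G_k/ΣG = 0.04149/1.066 = 0.03893, so I = 35.3 × 0.03893 = 1.374 mA.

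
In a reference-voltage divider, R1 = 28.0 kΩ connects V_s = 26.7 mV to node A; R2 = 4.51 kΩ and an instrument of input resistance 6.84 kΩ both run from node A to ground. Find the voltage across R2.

The load sits in parallel with R2, giving an effective lower resistance R2' = R2·R_L/(R2+R_L) = 2.718 kΩ.
Now apply the divider: V_out = 26.7 × 0.08848 = 2.362 mV.

V_out ≈ 2.36 mV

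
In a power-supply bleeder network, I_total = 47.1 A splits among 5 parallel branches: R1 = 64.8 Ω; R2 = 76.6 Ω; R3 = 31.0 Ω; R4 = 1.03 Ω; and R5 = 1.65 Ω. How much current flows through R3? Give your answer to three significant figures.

I ≈ 0.928 A

Total conductance ΣG = 1/64.8 + 1/76.6 + 1/31.0 + 1/1.03 + 1/1.65 = 1.638 (units of 1/Ω).
R3 takes the fraction G_k/ΣG = 0.03226/1.638 = 0.01970, so I = 47.1 × 0.01970 = 0.9277 A.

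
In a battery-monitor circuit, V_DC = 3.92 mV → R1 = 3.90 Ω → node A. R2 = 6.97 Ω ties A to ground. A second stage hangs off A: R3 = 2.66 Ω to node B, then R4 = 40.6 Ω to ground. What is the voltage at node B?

V_B ≈ 2.23 mV

The second stage (R3 + R4 = 43.26 Ω) loads node A in parallel with R2.
Effective lower resistance at A: R2 ‖ 43.26 = 6.003 Ω.
First divider: V_A = V_DC · 6.003/(3.90 + 6.003) = 2.376 mV.
V_B = V_A × 0.9385 = 2.230 mV.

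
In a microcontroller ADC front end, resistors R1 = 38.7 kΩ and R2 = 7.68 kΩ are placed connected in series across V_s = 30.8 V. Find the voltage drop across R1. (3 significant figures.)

Series total: ΣR = 38.7 + 7.68 = 46.38 kΩ.
Voltage divider: V = V_s · (38.70 / 46.38) = 30.8 × 0.8344 = 25.70 V.

V ≈ 25.7 V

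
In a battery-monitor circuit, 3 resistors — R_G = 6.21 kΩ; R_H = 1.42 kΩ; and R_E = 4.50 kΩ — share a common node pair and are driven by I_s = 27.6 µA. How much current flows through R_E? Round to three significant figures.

Total conductance ΣG = 1/6.21 + 1/1.42 + 1/4.50 = 1.087 (units of 1/kΩ).
By the current-divider rule, I = I_s · G_k/ΣG = 27.6 × 0.2043 = 5.640 µA.

I ≈ 5.64 µA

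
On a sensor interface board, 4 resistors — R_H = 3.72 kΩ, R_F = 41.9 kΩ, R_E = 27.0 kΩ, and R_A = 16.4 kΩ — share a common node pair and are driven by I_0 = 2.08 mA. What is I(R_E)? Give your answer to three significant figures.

ΣG = 1/3.72 + 1/41.9 + 1/27.0 + 1/16.4 = 0.3907.
By the current-divider rule, I = I_0 · G_k/ΣG = 2.08 × 0.09480 = 0.1972 mA.

I ≈ 0.197 mA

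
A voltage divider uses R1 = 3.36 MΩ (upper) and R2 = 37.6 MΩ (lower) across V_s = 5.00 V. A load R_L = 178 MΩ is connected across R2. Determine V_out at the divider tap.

V_out ≈ 4.51 V

R2 ‖ R_L = (37.6 × 178)/(37.6 + 178) = 31.04 MΩ.
Now apply the divider: V_out = 5.00 × 0.9023 = 4.512 V.
(Unloaded it would be 4.59 V; the load pulls it down.)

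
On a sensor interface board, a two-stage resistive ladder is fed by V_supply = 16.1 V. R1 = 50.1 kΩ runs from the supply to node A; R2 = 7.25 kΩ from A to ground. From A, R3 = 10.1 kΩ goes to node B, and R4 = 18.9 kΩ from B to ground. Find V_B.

V_B ≈ 1.09 V

Node A sees R2 in parallel with the series input of stage 2, R3 + R4 = 29.00 kΩ.
R2 ‖ (R3+R4) = 5.800 kΩ.
V_A = 16.1 × 5.800/(50.1 + 5.800) = 1.670 V.
Then the unloaded second divider: V_B = V_A × R4/(R3+R4) = 1.670 × 0.6517 = 1.089 V.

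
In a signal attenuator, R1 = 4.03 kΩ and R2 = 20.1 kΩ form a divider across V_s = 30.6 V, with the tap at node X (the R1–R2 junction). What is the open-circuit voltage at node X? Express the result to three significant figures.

V_th ≈ 25.5 V

With X open, the divider is unloaded: V_th = 30.6 × 20.1/24.13 = 25.49 V.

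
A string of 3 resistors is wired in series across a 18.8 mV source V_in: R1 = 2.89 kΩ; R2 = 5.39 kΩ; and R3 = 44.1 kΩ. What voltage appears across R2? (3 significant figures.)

V ≈ 1.93 mV

Series total: ΣR = 2.89 + 5.39 + 44.1 = 52.38 kΩ.
V = V_in · R/ΣR = 18.8 × 0.1029 = 1.935 mV.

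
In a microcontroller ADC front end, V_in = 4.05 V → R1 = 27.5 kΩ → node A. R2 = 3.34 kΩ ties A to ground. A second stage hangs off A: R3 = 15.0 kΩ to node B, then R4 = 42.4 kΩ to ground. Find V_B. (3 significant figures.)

V_B ≈ 0.308 V

Node A sees R2 in parallel with the series input of stage 2, R3 + R4 = 57.40 kΩ.
Effective lower resistance at A: R2 ‖ 57.40 = 3.156 kΩ.
So V_A = 4.05 × 0.1030 = 0.4170 V.
V_B = V_A × 0.7387 = 0.3080 V.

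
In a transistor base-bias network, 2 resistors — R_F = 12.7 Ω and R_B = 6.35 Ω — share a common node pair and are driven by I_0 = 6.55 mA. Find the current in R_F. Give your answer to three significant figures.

I ≈ 2.18 mA

For two parallel branches, I_k = I_0 · (other R)/(sum of R).
I(R_F) = 6.55 × 6.35/(12.7 + 6.35) = 6.55 × 0.3333 = 2.183 mA.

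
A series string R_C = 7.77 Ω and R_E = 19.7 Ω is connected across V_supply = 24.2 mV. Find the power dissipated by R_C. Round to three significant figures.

The common current is I = 24.2/27.47 = 0.8810 mA.
P = I²R = 0.7761 × 7.77 = 6.030 µW.

P ≈ 6.03 µW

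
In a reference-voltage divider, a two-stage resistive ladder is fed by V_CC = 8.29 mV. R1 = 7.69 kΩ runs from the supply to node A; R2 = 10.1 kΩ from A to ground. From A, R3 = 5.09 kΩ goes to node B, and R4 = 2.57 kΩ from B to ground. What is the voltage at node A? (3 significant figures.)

Node A sees R2 in parallel with the series input of stage 2, R3 + R4 = 7.660 kΩ.
Effective lower resistance at A: R2 ‖ 7.660 = 4.356 kΩ.
V_A = 8.29 × 4.356/(7.69 + 4.356) = 2.998 mV.

V_A ≈ 3.00 mV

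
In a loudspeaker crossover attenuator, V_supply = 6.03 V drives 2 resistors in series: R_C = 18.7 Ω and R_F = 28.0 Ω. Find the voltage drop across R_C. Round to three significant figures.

Total series resistance ΣR = 18.7 + 28.0 = 46.70 Ω.
By the voltage-divider rule, V = 6.03 × 18.70/46.70 = 2.415 V.

V ≈ 2.41 V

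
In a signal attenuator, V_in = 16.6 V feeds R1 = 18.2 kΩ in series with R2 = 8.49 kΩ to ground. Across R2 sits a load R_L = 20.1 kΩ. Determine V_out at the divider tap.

First combine the lower leg with the load: R2 ‖ R_L = 5.969 kΩ.
Voltage divider with the loaded lower leg: V_out = 16.6 × 5.969/(18.2 + 5.969) = 16.6 × 0.2470 = 4.100 V.

V_out ≈ 4.10 V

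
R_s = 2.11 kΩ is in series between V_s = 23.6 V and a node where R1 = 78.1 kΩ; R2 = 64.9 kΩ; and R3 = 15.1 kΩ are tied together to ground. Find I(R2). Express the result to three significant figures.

Combine the parallel branches: R_p = (1/78.1 + 1/64.9 + 1/15.1)⁻¹ = 10.59 kΩ.
V_A = 23.6 × 10.59/12.70 = 19.68 V.
Branch current I = V_A/R2 = 19.68/64.9 = 0.3032 mA.

I ≈ 0.303 mA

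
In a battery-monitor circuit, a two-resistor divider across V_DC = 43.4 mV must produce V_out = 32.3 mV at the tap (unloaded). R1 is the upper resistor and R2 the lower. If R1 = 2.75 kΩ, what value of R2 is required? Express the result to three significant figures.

Required fraction k = V_out/V_DC = 0.7442.
Rearranging, R2 = R1·k/(1−k) = 2.75 × 2.910 = 8.002 kΩ.

R2 ≈ 8.00 kΩ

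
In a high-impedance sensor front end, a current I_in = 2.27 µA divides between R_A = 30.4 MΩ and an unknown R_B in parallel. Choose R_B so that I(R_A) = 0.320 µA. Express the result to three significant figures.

Two-branch current divider: I_A = I_in · R_B/(R_A + R_B).
With f = 0.1410, R_B = R_A · f/(1−f) = 30.4 × 0.1641 = 4.989 MΩ.

R_B ≈ 4.99 MΩ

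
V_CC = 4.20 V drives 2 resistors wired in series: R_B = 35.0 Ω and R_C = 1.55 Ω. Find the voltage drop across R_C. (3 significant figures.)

V ≈ 0.178 V

Series total: ΣR = 35.0 + 1.55 = 36.55 Ω.
By the voltage-divider rule, V = 4.20 × 1.550/36.55 = 0.1781 V.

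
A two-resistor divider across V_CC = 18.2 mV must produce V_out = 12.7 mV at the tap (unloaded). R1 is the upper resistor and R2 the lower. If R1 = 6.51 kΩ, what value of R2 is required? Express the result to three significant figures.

R2 ≈ 15.0 kΩ

The divider ratio is R2/(R1+R2) = 12.7/18.2 = 0.6978.
So R2 = R1 · V_out/(V_CC − V_out) = 6.51 × 12.7/(18.2 − 12.7) = 6.51 × 2.309 = 15.03 kΩ.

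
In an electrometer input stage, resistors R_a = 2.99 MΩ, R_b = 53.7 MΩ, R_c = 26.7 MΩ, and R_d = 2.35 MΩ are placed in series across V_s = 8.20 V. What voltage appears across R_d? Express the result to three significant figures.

Total series resistance ΣR = 2.99 + 53.7 + 26.7 + 2.35 = 85.74 MΩ.
By the voltage-divider rule, V = 8.20 × 2.350/85.74 = 0.2247 V.

V ≈ 0.225 V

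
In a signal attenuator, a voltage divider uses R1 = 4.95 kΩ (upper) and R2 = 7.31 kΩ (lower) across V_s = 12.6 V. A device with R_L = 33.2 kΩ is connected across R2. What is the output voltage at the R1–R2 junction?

V_out ≈ 6.90 V

The load sits in parallel with R2, giving an effective lower resistance R2' = R2·R_L/(R2+R_L) = 5.991 kΩ.
Then V_out = V_s · R2'/(R1 + R2') = 12.6 × 5.991/10.94 = 6.899 V.
(Unloaded it would be 7.51 V; the load pulls it down.)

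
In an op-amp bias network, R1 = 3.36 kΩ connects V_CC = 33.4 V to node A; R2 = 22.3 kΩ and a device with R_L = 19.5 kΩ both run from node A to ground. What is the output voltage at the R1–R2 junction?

V_out ≈ 25.2 V

First combine the lower leg with the load: R2 ‖ R_L = 10.40 kΩ.
Then V_out = V_CC · R2'/(R1 + R2') = 33.4 × 10.40/13.76 = 25.25 V.
(Unloaded it would be 29.0 V; the load pulls it down.)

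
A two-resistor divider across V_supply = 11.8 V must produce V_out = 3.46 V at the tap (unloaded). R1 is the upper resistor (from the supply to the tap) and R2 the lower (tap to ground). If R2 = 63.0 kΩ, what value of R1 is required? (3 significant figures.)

V_out/V_supply = R2/(R1+R2) = 0.2932.
So R1 = R2 · (V_supply/V_out − 1) = 63.0 × (11.8/3.46 − 1) = 63.0 × 2.410 = 151.9 kΩ.

R1 ≈ 152 kΩ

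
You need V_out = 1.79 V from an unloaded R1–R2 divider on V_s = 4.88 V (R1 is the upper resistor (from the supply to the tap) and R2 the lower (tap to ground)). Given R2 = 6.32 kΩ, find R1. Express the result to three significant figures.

R1 ≈ 10.9 kΩ

The divider ratio is R2/(R1+R2) = 1.79/4.88 = 0.3668.
So R1 = R2 · (V_s/V_out − 1) = 6.32 × (4.88/1.79 − 1) = 6.32 × 1.726 = 10.91 kΩ.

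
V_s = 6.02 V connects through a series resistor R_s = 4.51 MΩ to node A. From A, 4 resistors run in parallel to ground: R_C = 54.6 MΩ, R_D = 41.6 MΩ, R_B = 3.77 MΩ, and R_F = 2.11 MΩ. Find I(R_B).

I ≈ 0.353 µA

Equivalent of the parallel group: R_p = 1.280 MΩ.
Node voltage V_A = V_s · R_p/(R_s + R_p) = 6.02 × 0.2210 = 1.330 V.
Branch current I = V_A/R_B = 1.330/3.77 = 0.3529 µA.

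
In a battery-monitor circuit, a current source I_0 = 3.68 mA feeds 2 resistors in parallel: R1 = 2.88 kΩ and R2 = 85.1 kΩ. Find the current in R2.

I ≈ 0.120 mA

For two parallel branches, I_k = I_0 · (other R)/(sum of R).
I(R2) = 3.68 × 2.88/(2.88 + 85.1) = 3.68 × 0.03273 = 0.1205 mA.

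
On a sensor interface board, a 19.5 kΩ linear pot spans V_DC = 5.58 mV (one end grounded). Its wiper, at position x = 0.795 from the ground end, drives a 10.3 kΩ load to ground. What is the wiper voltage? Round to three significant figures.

The pot divides into 3.997 kΩ above the wiper and 15.50 kΩ below.
(x·R_p) ‖ R_L = 6.188 kΩ.
V_out = 5.58 × 6.188/(3.997 + 6.188) = 3.390 mV.
(Unloaded: V_out = x·V_DC = 4.44 mV.)

V_out ≈ 3.39 mV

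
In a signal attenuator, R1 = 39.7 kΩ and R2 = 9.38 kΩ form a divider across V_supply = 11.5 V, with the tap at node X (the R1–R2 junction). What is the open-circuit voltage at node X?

V_th is the unloaded tap voltage: V_supply · R2/(R1+R2) = 11.5 × 0.1911 = 2.198 V.

V_th ≈ 2.20 V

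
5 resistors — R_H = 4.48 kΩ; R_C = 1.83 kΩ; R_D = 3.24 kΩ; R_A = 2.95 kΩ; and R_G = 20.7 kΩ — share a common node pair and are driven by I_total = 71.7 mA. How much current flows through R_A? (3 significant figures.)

Total conductance ΣG = 1/4.48 + 1/1.83 + 1/3.24 + 1/2.95 + 1/20.7 = 1.466 (units of 1/kΩ).
Current divider: I(R_A) = I_total · G_k/ΣG = 71.7 × (0.3390/1.466) = 71.7 × 0.2313 = 16.58 mA.

I ≈ 16.6 mA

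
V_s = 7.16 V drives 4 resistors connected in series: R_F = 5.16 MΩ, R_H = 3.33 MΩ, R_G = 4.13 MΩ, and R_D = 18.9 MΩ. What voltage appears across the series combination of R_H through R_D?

Series total: ΣR = 5.16 + 3.33 + 4.13 + 18.9 = 31.52 MΩ.
R_{R_H..R_D} = 3.33 + 4.13 + 18.9 = 26.36 MΩ.
By the voltage-divider rule, V = 7.16 × 26.36/31.52 = 5.988 V.

V ≈ 5.99 V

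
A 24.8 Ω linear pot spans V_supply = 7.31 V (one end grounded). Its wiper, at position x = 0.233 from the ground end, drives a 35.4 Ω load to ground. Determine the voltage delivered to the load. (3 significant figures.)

Split the track: R_lower = x·R_p = 5.778 Ω, R_upper = (1−x)·R_p = 19.02 Ω.
Lower segment in parallel with the load: 5.778 ‖ 35.4 = 4.968 Ω.
Then V_out = V_supply · 4.968/(19.02 + 4.968) = 1.514 V.
(Unloaded: V_out = x·V_supply = 1.70 V.)

V_out ≈ 1.51 V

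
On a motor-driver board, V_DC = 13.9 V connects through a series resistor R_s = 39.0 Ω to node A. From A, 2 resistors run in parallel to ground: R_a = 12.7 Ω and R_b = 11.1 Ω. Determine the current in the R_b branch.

I ≈ 0.165 A

Parallel bank: R_p = 1/(1/12.7 + 1/11.1) = 5.923 Ω.
V_A by voltage divider: V_A = 13.9 × 5.923/(39.0 + 5.923) = 1.833 V.
I(R_b) = V_A / R_b = 1.833/11.1 = 0.1651 A.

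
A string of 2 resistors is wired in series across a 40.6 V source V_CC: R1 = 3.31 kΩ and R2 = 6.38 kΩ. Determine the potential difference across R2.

Series total: ΣR = 3.31 + 6.38 = 9.690 kΩ.
V = V_CC · R/ΣR = 40.6 × 0.6584 = 26.73 V.

V ≈ 26.7 V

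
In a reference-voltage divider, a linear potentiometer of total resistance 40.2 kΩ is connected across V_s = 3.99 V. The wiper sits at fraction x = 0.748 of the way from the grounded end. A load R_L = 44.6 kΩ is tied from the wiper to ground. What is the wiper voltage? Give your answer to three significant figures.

V_out ≈ 2.55 V

The pot divides into 10.13 kΩ above the wiper and 30.07 kΩ below.
Lower segment in parallel with the load: 30.07 ‖ 44.6 = 17.96 kΩ.
Then V_out = V_s · 17.96/(10.13 + 17.96) = 2.551 V.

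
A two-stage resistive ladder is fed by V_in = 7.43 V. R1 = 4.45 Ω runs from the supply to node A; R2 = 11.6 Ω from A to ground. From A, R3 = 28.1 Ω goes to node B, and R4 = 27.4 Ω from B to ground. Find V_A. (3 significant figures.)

The second stage (R3 + R4 = 55.50 Ω) loads node A in parallel with R2.
Effective lower resistance at A: R2 ‖ 55.50 = 9.595 Ω.
So V_A = 7.43 × 0.6832 = 5.076 V.

V_A ≈ 5.08 V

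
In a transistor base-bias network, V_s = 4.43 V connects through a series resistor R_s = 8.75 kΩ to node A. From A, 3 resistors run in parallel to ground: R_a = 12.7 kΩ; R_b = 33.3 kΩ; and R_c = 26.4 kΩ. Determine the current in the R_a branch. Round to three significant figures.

Combine the parallel branches: R_p = (1/12.7 + 1/33.3 + 1/26.4)⁻¹ = 6.819 kΩ.
V_A by voltage divider: V_A = 4.43 × 6.819/(8.75 + 6.819) = 1.940 V.
I(R_a) = V_A / R_a = 1.940/12.7 = 0.1528 mA.

I ≈ 0.153 mA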